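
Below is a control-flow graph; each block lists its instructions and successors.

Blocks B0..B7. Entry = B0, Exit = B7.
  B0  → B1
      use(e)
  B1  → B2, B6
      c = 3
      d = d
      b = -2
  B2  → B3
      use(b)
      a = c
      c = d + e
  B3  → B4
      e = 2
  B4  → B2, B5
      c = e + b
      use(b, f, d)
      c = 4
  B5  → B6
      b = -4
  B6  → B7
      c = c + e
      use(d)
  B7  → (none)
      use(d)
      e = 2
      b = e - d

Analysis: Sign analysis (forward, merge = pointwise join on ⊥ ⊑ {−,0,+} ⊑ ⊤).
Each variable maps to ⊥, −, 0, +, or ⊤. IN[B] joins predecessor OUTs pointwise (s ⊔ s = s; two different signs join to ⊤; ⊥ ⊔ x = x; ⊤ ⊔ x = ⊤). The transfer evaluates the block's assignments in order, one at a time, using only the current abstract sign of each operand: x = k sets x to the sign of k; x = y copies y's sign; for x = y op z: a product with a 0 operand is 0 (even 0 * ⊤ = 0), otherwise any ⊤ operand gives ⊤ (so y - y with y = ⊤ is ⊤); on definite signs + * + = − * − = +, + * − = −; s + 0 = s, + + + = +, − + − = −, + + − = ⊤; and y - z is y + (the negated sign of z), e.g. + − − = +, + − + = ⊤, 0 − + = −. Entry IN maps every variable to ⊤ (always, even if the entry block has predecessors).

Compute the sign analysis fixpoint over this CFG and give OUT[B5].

Answer: {a: +, b: -, c: +, d: ⊤, e: +, f: ⊤}

Trace:
Converged values:
  B0: | IN=(all ⊤) | OUT=(all ⊤)
  B1: | IN=(all ⊤) | OUT={b:-, c:+; rest ⊤}
  B2: | IN={b:-, c:+; rest ⊤} | OUT={a:+, b:-; rest ⊤}
  B3: | IN={a:+, b:-; rest ⊤} | OUT={a:+, b:-, e:+; rest ⊤}
  B4: | IN={a:+, b:-, e:+; rest ⊤} | OUT={a:+, b:-, c:+, e:+; rest ⊤}
  B5: | IN={a:+, b:-, c:+, e:+; rest ⊤} | OUT={a:+, b:-, c:+, e:+; rest ⊤}
  B6: | IN={b:-, c:+; rest ⊤} | OUT={b:-; rest ⊤}
  B7: | IN={b:-; rest ⊤} | OUT={e:+; rest ⊤}

Merge at B5: IN[B5] = OUT[B4] = {a: +, b: -, c: +, d: ⊤, e: +, f: ⊤}
Applying B5's transfer function to that IN value gives OUT[B5] (row B5 above).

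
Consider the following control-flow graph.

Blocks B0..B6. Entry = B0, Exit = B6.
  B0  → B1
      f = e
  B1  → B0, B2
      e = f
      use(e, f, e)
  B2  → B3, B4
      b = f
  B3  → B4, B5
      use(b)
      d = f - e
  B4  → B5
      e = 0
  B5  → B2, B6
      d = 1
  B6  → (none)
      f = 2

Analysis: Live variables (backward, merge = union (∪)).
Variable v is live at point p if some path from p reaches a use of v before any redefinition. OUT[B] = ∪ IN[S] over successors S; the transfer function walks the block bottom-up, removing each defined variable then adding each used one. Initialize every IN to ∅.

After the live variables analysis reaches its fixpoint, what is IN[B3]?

Answer: {b, e, f}

Trace:
Per-block solution:
  B0: | IN={e} | OUT={f}
  B1: | IN={f} | OUT={e, f}
  B2: | IN={e, f} | OUT={b, e, f}
  B3: | IN={b, e, f} | OUT={e, f}
  B4: | IN={f} | OUT={e, f}
  B5: | IN={e, f} | OUT={e, f}
  B6: | IN={} | OUT={}

Merge at B3: OUT[B3] = IN[B4] ⊔ IN[B5] = {e, f}
Applying B3's transfer function to that OUT value gives IN[B3] (row B3 above).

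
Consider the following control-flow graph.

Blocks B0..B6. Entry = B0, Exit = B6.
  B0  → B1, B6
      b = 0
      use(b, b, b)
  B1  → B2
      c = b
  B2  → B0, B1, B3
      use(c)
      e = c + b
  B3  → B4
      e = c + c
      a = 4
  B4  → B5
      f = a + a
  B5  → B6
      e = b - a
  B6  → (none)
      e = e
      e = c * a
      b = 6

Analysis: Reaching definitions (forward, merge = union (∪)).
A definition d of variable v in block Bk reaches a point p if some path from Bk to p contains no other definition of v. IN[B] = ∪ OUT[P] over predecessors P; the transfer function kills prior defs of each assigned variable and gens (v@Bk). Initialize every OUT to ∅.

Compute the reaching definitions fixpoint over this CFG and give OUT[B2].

Fixpoint table:
  B0: | IN={b@B0, c@B1, e@B2} | OUT={b@B0, c@B1, e@B2}
  B1: | IN={b@B0, c@B1, e@B2} | OUT={b@B0, c@B1, e@B2}
  B2: | IN={b@B0, c@B1, e@B2} | OUT={b@B0, c@B1, e@B2}
  B3: | IN={b@B0, c@B1, e@B2} | OUT={a@B3, b@B0, c@B1, e@B3}
  B4: | IN={a@B3, b@B0, c@B1, e@B3} | OUT={a@B3, b@B0, c@B1, e@B3, f@B4}
  B5: | IN={a@B3, b@B0, c@B1, e@B3, f@B4} | OUT={a@B3, b@B0, c@B1, e@B5, f@B4}
  B6: | IN={a@B3, b@B0, c@B1, e@B2, e@B5, f@B4} | OUT={a@B3, b@B6, c@B1, e@B6, f@B4}

Merge at B2: IN[B2] = OUT[B1] = {b@B0, c@B1, e@B2}
Applying B2's transfer function to that IN value gives OUT[B2] (row B2 above).

Answer: {b@B0, c@B1, e@B2}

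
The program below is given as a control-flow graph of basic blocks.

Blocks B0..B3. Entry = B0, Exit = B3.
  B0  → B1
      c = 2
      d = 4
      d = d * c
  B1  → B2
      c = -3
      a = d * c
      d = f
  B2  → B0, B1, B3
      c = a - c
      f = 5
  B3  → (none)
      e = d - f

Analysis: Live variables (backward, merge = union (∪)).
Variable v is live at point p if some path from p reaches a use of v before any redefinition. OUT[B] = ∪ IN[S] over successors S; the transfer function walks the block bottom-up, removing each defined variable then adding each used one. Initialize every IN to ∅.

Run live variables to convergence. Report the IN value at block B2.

Fixpoint table:
  B0:   IN={f}   OUT={d, f}
  B1:   IN={d, f}   OUT={a, c, d}
  B2:   IN={a, c, d}   OUT={d, f}
  B3:   IN={d, f}   OUT={}

Merge at B2: OUT[B2] = IN[B0] ⊔ IN[B1] ⊔ IN[B3] = {d, f}
Applying B2's transfer function to that OUT value gives IN[B2] (row B2 above).

Answer: {a, c, d}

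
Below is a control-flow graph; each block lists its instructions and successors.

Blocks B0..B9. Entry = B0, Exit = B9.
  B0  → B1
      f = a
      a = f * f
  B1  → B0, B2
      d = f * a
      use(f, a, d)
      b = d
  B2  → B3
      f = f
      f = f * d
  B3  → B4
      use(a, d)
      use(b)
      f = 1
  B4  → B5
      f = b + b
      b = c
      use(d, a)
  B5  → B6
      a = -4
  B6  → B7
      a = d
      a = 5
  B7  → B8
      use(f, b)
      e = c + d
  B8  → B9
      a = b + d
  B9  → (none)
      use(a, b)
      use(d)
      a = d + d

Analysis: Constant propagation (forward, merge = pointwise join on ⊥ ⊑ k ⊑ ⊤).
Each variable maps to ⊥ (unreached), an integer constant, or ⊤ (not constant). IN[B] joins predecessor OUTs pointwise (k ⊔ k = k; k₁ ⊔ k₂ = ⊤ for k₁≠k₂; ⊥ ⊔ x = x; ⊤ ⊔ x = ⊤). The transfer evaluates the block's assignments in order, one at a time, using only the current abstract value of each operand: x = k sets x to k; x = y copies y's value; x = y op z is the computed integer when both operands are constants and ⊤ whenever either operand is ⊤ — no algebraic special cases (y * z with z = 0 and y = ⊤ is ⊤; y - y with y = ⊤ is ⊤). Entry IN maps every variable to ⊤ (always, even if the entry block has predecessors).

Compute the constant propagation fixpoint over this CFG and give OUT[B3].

Answer: {a: ⊤, b: ⊤, c: ⊤, d: ⊤, e: ⊤, f: 1}

Derivation:
Per-block solution:
  B0:  IN=(all ⊤)  OUT=(all ⊤)
  B1:  IN=(all ⊤)  OUT=(all ⊤)
  B2:  IN=(all ⊤)  OUT=(all ⊤)
  B3:  IN=(all ⊤)  OUT={f:1; rest ⊤}
  B4:  IN={f:1; rest ⊤}  OUT=(all ⊤)
  B5:  IN=(all ⊤)  OUT={a:-4; rest ⊤}
  B6:  IN={a:-4; rest ⊤}  OUT={a:5; rest ⊤}
  B7:  IN={a:5; rest ⊤}  OUT={a:5; rest ⊤}
  B8:  IN={a:5; rest ⊤}  OUT=(all ⊤)
  B9:  IN=(all ⊤)  OUT=(all ⊤)

Merge at B3: IN[B3] = OUT[B2] = {a: ⊤, b: ⊤, c: ⊤, d: ⊤, e: ⊤, f: ⊤}
Applying B3's transfer function to that IN value gives OUT[B3] (row B3 above).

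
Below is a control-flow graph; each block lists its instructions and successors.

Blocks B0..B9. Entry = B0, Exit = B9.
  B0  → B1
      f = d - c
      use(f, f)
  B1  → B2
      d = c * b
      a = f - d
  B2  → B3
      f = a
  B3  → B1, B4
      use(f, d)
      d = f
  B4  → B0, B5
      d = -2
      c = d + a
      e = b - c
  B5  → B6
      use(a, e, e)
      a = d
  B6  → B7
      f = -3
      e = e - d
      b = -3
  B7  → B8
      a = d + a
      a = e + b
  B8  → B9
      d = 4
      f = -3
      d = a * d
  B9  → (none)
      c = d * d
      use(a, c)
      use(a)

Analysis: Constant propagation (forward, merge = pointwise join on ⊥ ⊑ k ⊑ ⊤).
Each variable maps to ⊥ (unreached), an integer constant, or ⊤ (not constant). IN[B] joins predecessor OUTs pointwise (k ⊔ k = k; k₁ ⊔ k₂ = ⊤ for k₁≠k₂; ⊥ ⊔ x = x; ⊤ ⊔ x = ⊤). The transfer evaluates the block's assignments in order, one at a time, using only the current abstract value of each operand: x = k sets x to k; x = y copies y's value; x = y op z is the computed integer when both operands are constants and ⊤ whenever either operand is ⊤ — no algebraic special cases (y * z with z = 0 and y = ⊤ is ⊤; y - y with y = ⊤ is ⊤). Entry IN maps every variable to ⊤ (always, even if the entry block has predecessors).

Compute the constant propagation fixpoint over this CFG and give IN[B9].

Answer: {a: ⊤, b: -3, c: ⊤, d: ⊤, e: ⊤, f: -3}

Derivation:
Fixpoint table:
  B0:  IN=(all ⊤)  OUT=(all ⊤)
  B1:  IN=(all ⊤)  OUT=(all ⊤)
  B2:  IN=(all ⊤)  OUT=(all ⊤)
  B3:  IN=(all ⊤)  OUT=(all ⊤)
  B4:  IN=(all ⊤)  OUT={d:-2; rest ⊤}
  B5:  IN={d:-2; rest ⊤}  OUT={a:-2, d:-2; rest ⊤}
  B6:  IN={a:-2, d:-2; rest ⊤}  OUT={a:-2, b:-3, d:-2, f:-3; rest ⊤}
  B7:  IN={a:-2, b:-3, d:-2, f:-3; rest ⊤}  OUT={b:-3, d:-2, f:-3; rest ⊤}
  B8:  IN={b:-3, d:-2, f:-3; rest ⊤}  OUT={b:-3, f:-3; rest ⊤}
  B9:  IN={b:-3, f:-3; rest ⊤}  OUT={b:-3, f:-3; rest ⊤}

Merge at B9: IN[B9] = OUT[B8] = {a: ⊤, b: -3, c: ⊤, d: ⊤, e: ⊤, f: -3}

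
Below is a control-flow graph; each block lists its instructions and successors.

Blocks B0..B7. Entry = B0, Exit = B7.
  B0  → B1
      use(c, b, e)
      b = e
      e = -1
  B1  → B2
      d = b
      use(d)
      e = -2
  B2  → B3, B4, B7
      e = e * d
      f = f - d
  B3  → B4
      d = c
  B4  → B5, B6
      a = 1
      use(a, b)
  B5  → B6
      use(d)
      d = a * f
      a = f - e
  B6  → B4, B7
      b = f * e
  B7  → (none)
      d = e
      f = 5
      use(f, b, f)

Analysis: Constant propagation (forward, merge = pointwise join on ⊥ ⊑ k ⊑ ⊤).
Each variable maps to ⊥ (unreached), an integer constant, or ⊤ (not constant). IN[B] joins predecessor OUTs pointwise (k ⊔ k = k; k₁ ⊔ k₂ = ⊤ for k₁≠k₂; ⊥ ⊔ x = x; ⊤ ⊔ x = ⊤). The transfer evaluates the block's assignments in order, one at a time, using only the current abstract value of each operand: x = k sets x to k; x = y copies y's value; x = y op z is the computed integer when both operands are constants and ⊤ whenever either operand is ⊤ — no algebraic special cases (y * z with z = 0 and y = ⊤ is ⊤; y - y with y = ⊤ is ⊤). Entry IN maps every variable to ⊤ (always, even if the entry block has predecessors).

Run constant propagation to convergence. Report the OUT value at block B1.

Converged values:
  B0: | IN=(all ⊤) | OUT={e:-1; rest ⊤}
  B1: | IN={e:-1; rest ⊤} | OUT={e:-2; rest ⊤}
  B2: | IN={e:-2; rest ⊤} | OUT=(all ⊤)
  B3: | IN=(all ⊤) | OUT=(all ⊤)
  B4: | IN=(all ⊤) | OUT={a:1; rest ⊤}
  B5: | IN={a:1; rest ⊤} | OUT=(all ⊤)
  B6: | IN=(all ⊤) | OUT=(all ⊤)
  B7: | IN=(all ⊤) | OUT={f:5; rest ⊤}

Merge at B1: IN[B1] = OUT[B0] = {a: ⊤, b: ⊤, c: ⊤, d: ⊤, e: -1, f: ⊤}
Applying B1's transfer function to that IN value gives OUT[B1] (row B1 above).

Answer: {a: ⊤, b: ⊤, c: ⊤, d: ⊤, e: -2, f: ⊤}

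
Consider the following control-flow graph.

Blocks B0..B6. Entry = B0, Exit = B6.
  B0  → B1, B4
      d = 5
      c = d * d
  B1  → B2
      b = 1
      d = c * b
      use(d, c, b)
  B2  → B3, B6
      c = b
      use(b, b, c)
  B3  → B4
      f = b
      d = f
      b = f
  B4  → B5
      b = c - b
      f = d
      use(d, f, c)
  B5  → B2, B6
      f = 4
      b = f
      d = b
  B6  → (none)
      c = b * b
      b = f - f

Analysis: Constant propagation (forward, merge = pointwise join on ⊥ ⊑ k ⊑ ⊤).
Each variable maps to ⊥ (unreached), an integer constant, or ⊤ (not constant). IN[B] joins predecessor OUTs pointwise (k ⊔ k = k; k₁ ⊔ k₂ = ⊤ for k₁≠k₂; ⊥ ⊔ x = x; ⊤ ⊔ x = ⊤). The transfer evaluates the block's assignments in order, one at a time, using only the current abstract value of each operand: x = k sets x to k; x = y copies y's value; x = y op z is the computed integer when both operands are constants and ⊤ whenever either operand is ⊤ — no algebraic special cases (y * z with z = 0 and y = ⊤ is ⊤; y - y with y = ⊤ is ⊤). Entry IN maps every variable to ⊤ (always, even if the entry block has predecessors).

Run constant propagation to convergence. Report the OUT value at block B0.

Answer: {a: ⊤, b: ⊤, c: 25, d: 5, e: ⊤, f: ⊤}

Derivation:
Per-block solution:
  B0:  IN=(all ⊤)  OUT={c:25, d:5; rest ⊤}
  B1:  IN={c:25, d:5; rest ⊤}  OUT={b:1, c:25, d:25; rest ⊤}
  B2:  IN=(all ⊤)  OUT=(all ⊤)
  B3:  IN=(all ⊤)  OUT=(all ⊤)
  B4:  IN=(all ⊤)  OUT=(all ⊤)
  B5:  IN=(all ⊤)  OUT={b:4, d:4, f:4; rest ⊤}
  B6:  IN=(all ⊤)  OUT=(all ⊤)

B0 is the boundary node: IN[B0] = {a: ⊤, b: ⊤, c: ⊤, d: ⊤, e: ⊤, f: ⊤}
Applying B0's transfer function to that IN value gives OUT[B0] (row B0 above).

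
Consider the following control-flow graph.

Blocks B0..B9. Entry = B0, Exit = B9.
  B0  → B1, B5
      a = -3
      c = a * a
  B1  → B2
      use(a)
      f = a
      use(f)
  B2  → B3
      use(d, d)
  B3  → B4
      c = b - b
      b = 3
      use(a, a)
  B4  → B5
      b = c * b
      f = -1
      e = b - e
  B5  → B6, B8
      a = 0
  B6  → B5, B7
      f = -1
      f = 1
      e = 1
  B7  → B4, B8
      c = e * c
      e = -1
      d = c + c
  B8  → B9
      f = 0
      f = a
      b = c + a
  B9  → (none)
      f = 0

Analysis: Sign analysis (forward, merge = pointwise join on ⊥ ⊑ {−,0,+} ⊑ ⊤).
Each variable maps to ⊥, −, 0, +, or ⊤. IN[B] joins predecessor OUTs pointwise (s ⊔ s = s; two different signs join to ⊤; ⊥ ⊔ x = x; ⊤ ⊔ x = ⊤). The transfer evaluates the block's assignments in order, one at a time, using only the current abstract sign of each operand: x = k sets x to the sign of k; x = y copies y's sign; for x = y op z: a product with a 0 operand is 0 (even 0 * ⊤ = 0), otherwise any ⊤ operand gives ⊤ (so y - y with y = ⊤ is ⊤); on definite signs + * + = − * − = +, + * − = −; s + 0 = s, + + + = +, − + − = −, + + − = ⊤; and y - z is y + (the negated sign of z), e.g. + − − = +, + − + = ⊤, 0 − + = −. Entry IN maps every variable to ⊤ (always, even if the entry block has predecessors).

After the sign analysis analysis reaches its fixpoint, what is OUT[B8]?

Answer: {a: 0, b: ⊤, c: ⊤, d: ⊤, e: ⊤, f: 0}

Derivation:
Converged values:
  B0:  IN=(all ⊤)  OUT={a:-, c:+; rest ⊤}
  B1:  IN={a:-, c:+; rest ⊤}  OUT={a:-, c:+, f:-; rest ⊤}
  B2:  IN={a:-, c:+, f:-; rest ⊤}  OUT={a:-, c:+, f:-; rest ⊤}
  B3:  IN={a:-, c:+, f:-; rest ⊤}  OUT={a:-, b:+, f:-; rest ⊤}
  B4:  IN=(all ⊤)  OUT={f:-; rest ⊤}
  B5:  IN=(all ⊤)  OUT={a:0; rest ⊤}
  B6:  IN={a:0; rest ⊤}  OUT={a:0, e:+, f:+; rest ⊤}
  B7:  IN={a:0, e:+, f:+; rest ⊤}  OUT={a:0, e:-, f:+; rest ⊤}
  B8:  IN={a:0; rest ⊤}  OUT={a:0, f:0; rest ⊤}
  B9:  IN={a:0, f:0; rest ⊤}  OUT={a:0, f:0; rest ⊤}

Merge at B8: IN[B8] = OUT[B5] ⊔ OUT[B7] = {a: 0, b: ⊤, c: ⊤, d: ⊤, e: ⊤, f: ⊤}
Applying B8's transfer function to that IN value gives OUT[B8] (row B8 above).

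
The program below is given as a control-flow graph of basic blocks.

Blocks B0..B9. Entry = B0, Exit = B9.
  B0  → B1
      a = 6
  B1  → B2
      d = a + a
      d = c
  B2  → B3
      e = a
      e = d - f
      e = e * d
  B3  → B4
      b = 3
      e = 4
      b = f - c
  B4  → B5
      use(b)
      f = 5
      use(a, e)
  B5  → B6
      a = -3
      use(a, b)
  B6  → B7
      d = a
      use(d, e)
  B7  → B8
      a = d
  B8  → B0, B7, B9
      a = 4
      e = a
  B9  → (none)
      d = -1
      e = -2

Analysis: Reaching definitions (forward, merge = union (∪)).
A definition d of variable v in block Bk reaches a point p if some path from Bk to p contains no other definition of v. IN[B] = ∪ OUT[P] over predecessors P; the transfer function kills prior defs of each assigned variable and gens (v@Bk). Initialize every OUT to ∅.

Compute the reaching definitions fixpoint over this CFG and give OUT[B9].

Fixpoint table:
  B0:  IN={a@B8, b@B3, d@B6, e@B8, f@B4}  OUT={a@B0, b@B3, d@B6, e@B8, f@B4}
  B1:  IN={a@B0, b@B3, d@B6, e@B8, f@B4}  OUT={a@B0, b@B3, d@B1, e@B8, f@B4}
  B2:  IN={a@B0, b@B3, d@B1, e@B8, f@B4}  OUT={a@B0, b@B3, d@B1, e@B2, f@B4}
  B3:  IN={a@B0, b@B3, d@B1, e@B2, f@B4}  OUT={a@B0, b@B3, d@B1, e@B3, f@B4}
  B4:  IN={a@B0, b@B3, d@B1, e@B3, f@B4}  OUT={a@B0, b@B3, d@B1, e@B3, f@B4}
  B5:  IN={a@B0, b@B3, d@B1, e@B3, f@B4}  OUT={a@B5, b@B3, d@B1, e@B3, f@B4}
  B6:  IN={a@B5, b@B3, d@B1, e@B3, f@B4}  OUT={a@B5, b@B3, d@B6, e@B3, f@B4}
  B7:  IN={a@B5, a@B8, b@B3, d@B6, e@B3, e@B8, f@B4}  OUT={a@B7, b@B3, d@B6, e@B3, e@B8, f@B4}
  B8:  IN={a@B7, b@B3, d@B6, e@B3, e@B8, f@B4}  OUT={a@B8, b@B3, d@B6, e@B8, f@B4}
  B9:  IN={a@B8, b@B3, d@B6, e@B8, f@B4}  OUT={a@B8, b@B3, d@B9, e@B9, f@B4}

Merge at B9: IN[B9] = OUT[B8] = {a@B8, b@B3, d@B6, e@B8, f@B4}
Applying B9's transfer function to that IN value gives OUT[B9] (row B9 above).

Answer: {a@B8, b@B3, d@B9, e@B9, f@B4}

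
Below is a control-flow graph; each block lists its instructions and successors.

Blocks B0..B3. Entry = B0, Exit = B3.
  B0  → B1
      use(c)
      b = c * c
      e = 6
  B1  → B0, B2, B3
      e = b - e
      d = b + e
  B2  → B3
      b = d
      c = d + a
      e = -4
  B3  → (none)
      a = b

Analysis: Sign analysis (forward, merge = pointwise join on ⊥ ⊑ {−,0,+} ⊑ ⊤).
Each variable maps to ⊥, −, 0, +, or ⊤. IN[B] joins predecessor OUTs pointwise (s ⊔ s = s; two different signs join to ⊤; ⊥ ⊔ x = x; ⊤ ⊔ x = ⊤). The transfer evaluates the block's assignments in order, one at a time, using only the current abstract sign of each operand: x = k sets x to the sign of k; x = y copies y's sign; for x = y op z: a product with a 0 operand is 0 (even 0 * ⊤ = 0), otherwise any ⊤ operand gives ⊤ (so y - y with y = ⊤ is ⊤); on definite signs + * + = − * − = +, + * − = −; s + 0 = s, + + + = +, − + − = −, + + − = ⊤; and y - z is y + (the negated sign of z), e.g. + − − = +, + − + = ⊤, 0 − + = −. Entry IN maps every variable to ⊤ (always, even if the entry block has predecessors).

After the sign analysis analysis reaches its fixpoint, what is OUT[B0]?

Answer: {a: ⊤, b: ⊤, c: ⊤, d: ⊤, e: +, f: ⊤}

Derivation:
Per-block solution:
  B0:  IN=(all ⊤)  OUT={e:+; rest ⊤}
  B1:  IN={e:+; rest ⊤}  OUT=(all ⊤)
  B2:  IN=(all ⊤)  OUT={e:-; rest ⊤}
  B3:  IN=(all ⊤)  OUT=(all ⊤)

Merge at B0 (entry node, so the boundary value (all ⊤) is joined with the incoming edge(s)): IN[B0] = (all ⊤) ⊔ OUT[B1] = {a: ⊤, b: ⊤, c: ⊤, d: ⊤, e: ⊤, f: ⊤}
Applying B0's transfer function to that IN value gives OUT[B0] (row B0 above).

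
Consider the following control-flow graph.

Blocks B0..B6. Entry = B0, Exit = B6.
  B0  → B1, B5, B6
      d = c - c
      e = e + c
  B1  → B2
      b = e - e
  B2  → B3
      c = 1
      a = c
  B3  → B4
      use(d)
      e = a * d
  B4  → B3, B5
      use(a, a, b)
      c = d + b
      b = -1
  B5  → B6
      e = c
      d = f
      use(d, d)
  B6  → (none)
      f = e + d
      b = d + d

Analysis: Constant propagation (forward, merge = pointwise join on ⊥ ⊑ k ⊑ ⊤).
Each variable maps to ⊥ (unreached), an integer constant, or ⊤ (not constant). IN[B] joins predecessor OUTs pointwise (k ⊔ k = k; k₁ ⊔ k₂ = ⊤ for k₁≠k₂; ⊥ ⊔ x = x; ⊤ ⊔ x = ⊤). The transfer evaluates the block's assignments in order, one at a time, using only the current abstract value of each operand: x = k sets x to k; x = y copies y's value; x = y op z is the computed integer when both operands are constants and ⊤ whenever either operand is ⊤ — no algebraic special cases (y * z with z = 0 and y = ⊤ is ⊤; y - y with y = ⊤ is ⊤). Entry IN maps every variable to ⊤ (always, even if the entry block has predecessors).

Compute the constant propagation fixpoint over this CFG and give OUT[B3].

Converged values:
  B0:   IN=(all ⊤)   OUT=(all ⊤)
  B1:   IN=(all ⊤)   OUT=(all ⊤)
  B2:   IN=(all ⊤)   OUT={a:1, c:1; rest ⊤}
  B3:   IN={a:1; rest ⊤}   OUT={a:1; rest ⊤}
  B4:   IN={a:1; rest ⊤}   OUT={a:1, b:-1; rest ⊤}
  B5:   IN=(all ⊤)   OUT=(all ⊤)
  B6:   IN=(all ⊤)   OUT=(all ⊤)

Merge at B3: IN[B3] = OUT[B2] ⊔ OUT[B4] = {a: 1, b: ⊤, c: ⊤, d: ⊤, e: ⊤, f: ⊤}
Applying B3's transfer function to that IN value gives OUT[B3] (row B3 above).

Answer: {a: 1, b: ⊤, c: ⊤, d: ⊤, e: ⊤, f: ⊤}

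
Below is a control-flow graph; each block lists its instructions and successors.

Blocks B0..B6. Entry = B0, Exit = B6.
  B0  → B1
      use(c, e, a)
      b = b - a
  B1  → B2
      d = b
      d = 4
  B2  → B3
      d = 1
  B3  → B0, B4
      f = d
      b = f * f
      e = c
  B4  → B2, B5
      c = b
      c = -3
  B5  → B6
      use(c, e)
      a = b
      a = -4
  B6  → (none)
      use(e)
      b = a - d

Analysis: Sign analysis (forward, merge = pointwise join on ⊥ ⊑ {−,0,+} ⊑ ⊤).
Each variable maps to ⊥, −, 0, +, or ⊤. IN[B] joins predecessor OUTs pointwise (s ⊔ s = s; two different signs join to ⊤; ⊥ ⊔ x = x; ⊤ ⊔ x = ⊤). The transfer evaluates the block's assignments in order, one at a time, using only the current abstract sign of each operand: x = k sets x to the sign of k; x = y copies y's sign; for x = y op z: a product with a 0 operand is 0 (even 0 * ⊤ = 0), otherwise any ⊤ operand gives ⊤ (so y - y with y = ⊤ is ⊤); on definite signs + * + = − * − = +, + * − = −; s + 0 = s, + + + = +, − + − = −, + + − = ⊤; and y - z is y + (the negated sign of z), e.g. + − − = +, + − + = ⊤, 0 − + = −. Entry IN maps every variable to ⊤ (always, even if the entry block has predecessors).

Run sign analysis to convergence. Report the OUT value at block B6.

Converged values:
  B0: | IN=(all ⊤) | OUT=(all ⊤)
  B1: | IN=(all ⊤) | OUT={d:+; rest ⊤}
  B2: | IN={d:+; rest ⊤} | OUT={d:+; rest ⊤}
  B3: | IN={d:+; rest ⊤} | OUT={b:+, d:+, f:+; rest ⊤}
  B4: | IN={b:+, d:+, f:+; rest ⊤} | OUT={b:+, c:-, d:+, f:+; rest ⊤}
  B5: | IN={b:+, c:-, d:+, f:+; rest ⊤} | OUT={a:-, b:+, c:-, d:+, f:+; rest ⊤}
  B6: | IN={a:-, b:+, c:-, d:+, f:+; rest ⊤} | OUT={a:-, b:-, c:-, d:+, f:+; rest ⊤}

Merge at B6: IN[B6] = OUT[B5] = {a: -, b: +, c: -, d: +, e: ⊤, f: +}
Applying B6's transfer function to that IN value gives OUT[B6] (row B6 above).

Answer: {a: -, b: -, c: -, d: +, e: ⊤, f: +}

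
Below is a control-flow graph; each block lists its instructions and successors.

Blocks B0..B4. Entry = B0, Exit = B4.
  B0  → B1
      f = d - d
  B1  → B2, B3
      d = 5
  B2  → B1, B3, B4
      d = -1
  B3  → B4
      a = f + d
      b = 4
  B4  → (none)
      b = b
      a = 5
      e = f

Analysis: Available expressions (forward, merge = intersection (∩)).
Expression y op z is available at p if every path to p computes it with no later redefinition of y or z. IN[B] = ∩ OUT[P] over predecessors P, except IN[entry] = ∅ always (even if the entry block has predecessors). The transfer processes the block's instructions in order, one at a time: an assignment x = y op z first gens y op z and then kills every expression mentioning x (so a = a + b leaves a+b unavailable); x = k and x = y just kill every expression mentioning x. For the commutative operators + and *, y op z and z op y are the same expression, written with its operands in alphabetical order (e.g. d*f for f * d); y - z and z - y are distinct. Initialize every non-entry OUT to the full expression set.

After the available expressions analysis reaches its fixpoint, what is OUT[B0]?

Converged values:
  B0:  IN={}  OUT={d-d}
  B1:  IN={}  OUT={}
  B2:  IN={}  OUT={}
  B3:  IN={}  OUT={d+f}
  B4:  IN={}  OUT={}

B0 is the boundary node: IN[B0] = {}
Applying B0's transfer function to that IN value gives OUT[B0] (row B0 above).

Answer: {d-d}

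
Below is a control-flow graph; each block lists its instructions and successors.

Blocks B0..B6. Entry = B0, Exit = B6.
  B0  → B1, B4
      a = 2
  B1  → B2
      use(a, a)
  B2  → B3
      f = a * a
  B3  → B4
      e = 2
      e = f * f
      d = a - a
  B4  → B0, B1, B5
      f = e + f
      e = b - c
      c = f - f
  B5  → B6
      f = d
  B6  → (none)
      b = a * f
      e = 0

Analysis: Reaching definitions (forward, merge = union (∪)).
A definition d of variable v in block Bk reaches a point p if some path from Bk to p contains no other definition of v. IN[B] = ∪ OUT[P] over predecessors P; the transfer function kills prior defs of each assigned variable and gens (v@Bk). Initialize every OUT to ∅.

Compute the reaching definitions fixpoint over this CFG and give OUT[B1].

Per-block solution:
  B0: | IN={a@B0, c@B4, d@B3, e@B4, f@B4} | OUT={a@B0, c@B4, d@B3, e@B4, f@B4}
  B1: | IN={a@B0, c@B4, d@B3, e@B4, f@B4} | OUT={a@B0, c@B4, d@B3, e@B4, f@B4}
  B2: | IN={a@B0, c@B4, d@B3, e@B4, f@B4} | OUT={a@B0, c@B4, d@B3, e@B4, f@B2}
  B3: | IN={a@B0, c@B4, d@B3, e@B4, f@B2} | OUT={a@B0, c@B4, d@B3, e@B3, f@B2}
  B4: | IN={a@B0, c@B4, d@B3, e@B3, e@B4, f@B2, f@B4} | OUT={a@B0, c@B4, d@B3, e@B4, f@B4}
  B5: | IN={a@B0, c@B4, d@B3, e@B4, f@B4} | OUT={a@B0, c@B4, d@B3, e@B4, f@B5}
  B6: | IN={a@B0, c@B4, d@B3, e@B4, f@B5} | OUT={a@B0, b@B6, c@B4, d@B3, e@B6, f@B5}

Merge at B1: IN[B1] = OUT[B0] ⊔ OUT[B4] = {a@B0, c@B4, d@B3, e@B4, f@B4}
Applying B1's transfer function to that IN value gives OUT[B1] (row B1 above).

Answer: {a@B0, c@B4, d@B3, e@B4, f@B4}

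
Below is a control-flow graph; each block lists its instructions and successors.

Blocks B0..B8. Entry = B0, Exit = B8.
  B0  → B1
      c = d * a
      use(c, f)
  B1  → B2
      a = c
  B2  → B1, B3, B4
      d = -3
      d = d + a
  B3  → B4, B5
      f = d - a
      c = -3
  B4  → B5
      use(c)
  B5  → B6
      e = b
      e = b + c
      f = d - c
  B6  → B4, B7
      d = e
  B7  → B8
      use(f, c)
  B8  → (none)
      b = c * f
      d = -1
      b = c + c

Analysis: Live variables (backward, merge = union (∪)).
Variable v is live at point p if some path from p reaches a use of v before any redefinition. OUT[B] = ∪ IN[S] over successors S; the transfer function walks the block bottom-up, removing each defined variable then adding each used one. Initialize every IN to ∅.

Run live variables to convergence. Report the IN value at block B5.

Fixpoint table:
  B0: | IN={a, b, d, f} | OUT={b, c}
  B1: | IN={b, c} | OUT={a, b, c}
  B2: | IN={a, b, c} | OUT={a, b, c, d}
  B3: | IN={a, b, d} | OUT={b, c, d}
  B4: | IN={b, c, d} | OUT={b, c, d}
  B5: | IN={b, c, d} | OUT={b, c, e, f}
  B6: | IN={b, c, e, f} | OUT={b, c, d, f}
  B7: | IN={c, f} | OUT={c, f}
  B8: | IN={c, f} | OUT={}

Merge at B5: OUT[B5] = IN[B6] = {b, c, e, f}
Applying B5's transfer function to that OUT value gives IN[B5] (row B5 above).

Answer: {b, c, d}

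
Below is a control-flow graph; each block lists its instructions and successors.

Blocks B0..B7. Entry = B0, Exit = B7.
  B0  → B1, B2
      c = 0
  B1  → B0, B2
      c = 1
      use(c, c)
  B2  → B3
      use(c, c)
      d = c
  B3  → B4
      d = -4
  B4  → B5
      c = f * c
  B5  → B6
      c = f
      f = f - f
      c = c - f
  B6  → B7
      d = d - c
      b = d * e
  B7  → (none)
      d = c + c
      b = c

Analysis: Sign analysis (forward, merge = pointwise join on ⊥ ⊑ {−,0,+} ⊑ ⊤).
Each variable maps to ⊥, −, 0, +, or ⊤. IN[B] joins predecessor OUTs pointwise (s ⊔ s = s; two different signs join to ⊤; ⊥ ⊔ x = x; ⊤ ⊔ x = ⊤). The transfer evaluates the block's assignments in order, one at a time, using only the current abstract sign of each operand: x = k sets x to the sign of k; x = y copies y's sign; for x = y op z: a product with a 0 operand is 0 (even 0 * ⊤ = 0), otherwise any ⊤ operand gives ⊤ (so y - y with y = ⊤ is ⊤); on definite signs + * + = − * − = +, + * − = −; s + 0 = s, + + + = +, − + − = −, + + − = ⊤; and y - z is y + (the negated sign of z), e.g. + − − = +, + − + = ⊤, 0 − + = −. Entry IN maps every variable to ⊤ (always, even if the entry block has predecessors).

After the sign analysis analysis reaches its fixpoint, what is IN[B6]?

Per-block solution:
  B0:   IN=(all ⊤)   OUT={c:0; rest ⊤}
  B1:   IN={c:0; rest ⊤}   OUT={c:+; rest ⊤}
  B2:   IN=(all ⊤)   OUT=(all ⊤)
  B3:   IN=(all ⊤)   OUT={d:-; rest ⊤}
  B4:   IN={d:-; rest ⊤}   OUT={d:-; rest ⊤}
  B5:   IN={d:-; rest ⊤}   OUT={d:-; rest ⊤}
  B6:   IN={d:-; rest ⊤}   OUT=(all ⊤)
  B7:   IN=(all ⊤)   OUT=(all ⊤)

Merge at B6: IN[B6] = OUT[B5] = {a: ⊤, b: ⊤, c: ⊤, d: -, e: ⊤, f: ⊤}

Answer: {a: ⊤, b: ⊤, c: ⊤, d: -, e: ⊤, f: ⊤}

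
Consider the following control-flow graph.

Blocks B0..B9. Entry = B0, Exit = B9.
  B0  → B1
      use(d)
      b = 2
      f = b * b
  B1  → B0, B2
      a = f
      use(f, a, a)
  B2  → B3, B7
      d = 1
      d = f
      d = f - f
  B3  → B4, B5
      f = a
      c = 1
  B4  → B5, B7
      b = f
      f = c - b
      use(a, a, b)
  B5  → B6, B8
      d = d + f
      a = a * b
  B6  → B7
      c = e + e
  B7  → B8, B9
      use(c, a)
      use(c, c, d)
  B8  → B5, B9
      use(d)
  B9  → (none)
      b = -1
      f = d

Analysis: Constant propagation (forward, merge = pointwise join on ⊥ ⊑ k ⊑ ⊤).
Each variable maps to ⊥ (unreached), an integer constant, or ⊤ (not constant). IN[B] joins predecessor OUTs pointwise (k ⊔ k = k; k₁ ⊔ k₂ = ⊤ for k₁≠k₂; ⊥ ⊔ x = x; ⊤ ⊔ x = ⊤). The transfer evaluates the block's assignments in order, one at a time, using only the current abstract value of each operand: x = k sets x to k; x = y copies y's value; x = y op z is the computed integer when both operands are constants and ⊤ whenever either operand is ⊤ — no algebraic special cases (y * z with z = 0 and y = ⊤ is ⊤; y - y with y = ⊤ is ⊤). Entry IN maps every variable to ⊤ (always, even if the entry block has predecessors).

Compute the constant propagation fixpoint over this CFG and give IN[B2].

Answer: {a: 4, b: 2, c: ⊤, d: ⊤, e: ⊤, f: 4}

Trace:
Per-block solution:
  B0:  IN=(all ⊤)  OUT={b:2, f:4; rest ⊤}
  B1:  IN={b:2, f:4; rest ⊤}  OUT={a:4, b:2, f:4; rest ⊤}
  B2:  IN={a:4, b:2, f:4; rest ⊤}  OUT={a:4, b:2, d:0, f:4; rest ⊤}
  B3:  IN={a:4, b:2, d:0, f:4; rest ⊤}  OUT={a:4, b:2, c:1, d:0, f:4; rest ⊤}
  B4:  IN={a:4, b:2, c:1, d:0, f:4; rest ⊤}  OUT={a:4, b:4, c:1, d:0, f:-3; rest ⊤}
  B5:  IN=(all ⊤)  OUT=(all ⊤)
  B6:  IN=(all ⊤)  OUT=(all ⊤)
  B7:  IN=(all ⊤)  OUT=(all ⊤)
  B8:  IN=(all ⊤)  OUT=(all ⊤)
  B9:  IN=(all ⊤)  OUT={b:-1; rest ⊤}

Merge at B2: IN[B2] = OUT[B1] = {a: 4, b: 2, c: ⊤, d: ⊤, e: ⊤, f: 4}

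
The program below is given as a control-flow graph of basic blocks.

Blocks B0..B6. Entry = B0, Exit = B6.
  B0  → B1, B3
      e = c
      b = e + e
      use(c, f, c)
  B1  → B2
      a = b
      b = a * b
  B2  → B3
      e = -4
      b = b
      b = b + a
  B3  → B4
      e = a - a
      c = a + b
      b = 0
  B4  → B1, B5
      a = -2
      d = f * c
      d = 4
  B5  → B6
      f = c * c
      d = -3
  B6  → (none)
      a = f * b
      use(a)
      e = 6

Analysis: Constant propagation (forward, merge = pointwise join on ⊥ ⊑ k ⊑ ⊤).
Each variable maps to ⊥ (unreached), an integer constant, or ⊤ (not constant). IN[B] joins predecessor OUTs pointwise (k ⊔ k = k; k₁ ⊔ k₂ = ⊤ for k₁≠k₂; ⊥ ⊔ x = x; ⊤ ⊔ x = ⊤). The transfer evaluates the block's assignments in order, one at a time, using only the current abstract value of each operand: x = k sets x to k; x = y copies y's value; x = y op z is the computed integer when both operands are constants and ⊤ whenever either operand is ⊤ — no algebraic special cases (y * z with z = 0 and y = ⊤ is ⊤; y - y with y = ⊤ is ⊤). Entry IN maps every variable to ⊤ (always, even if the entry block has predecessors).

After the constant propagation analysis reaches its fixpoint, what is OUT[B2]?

Per-block solution:
  B0:  IN=(all ⊤)  OUT=(all ⊤)
  B1:  IN=(all ⊤)  OUT=(all ⊤)
  B2:  IN=(all ⊤)  OUT={e:-4; rest ⊤}
  B3:  IN=(all ⊤)  OUT={b:0; rest ⊤}
  B4:  IN={b:0; rest ⊤}  OUT={a:-2, b:0, d:4; rest ⊤}
  B5:  IN={a:-2, b:0, d:4; rest ⊤}  OUT={a:-2, b:0, d:-3; rest ⊤}
  B6:  IN={a:-2, b:0, d:-3; rest ⊤}  OUT={b:0, d:-3, e:6; rest ⊤}

Merge at B2: IN[B2] = OUT[B1] = {a: ⊤, b: ⊤, c: ⊤, d: ⊤, e: ⊤, f: ⊤}
Applying B2's transfer function to that IN value gives OUT[B2] (row B2 above).

Answer: {a: ⊤, b: ⊤, c: ⊤, d: ⊤, e: -4, f: ⊤}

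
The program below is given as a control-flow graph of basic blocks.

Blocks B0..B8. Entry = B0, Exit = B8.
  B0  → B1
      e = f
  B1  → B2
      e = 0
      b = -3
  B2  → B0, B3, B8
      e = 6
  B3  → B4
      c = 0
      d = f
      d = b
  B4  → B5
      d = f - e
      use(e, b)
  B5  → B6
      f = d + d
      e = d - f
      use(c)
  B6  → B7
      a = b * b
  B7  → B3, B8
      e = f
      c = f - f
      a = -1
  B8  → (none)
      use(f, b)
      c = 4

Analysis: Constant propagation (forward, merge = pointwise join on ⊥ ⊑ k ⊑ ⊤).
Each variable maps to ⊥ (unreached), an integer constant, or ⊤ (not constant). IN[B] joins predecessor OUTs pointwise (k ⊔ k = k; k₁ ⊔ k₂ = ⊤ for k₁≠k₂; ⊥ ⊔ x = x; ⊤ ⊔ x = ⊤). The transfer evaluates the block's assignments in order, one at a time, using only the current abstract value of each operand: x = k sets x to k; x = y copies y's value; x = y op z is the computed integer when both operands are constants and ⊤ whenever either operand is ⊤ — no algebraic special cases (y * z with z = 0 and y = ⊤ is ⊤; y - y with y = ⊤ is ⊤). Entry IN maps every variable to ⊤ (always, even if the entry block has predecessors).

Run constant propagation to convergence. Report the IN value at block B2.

Answer: {a: ⊤, b: -3, c: ⊤, d: ⊤, e: 0, f: ⊤}

Trace:
Fixpoint table:
  B0:  IN=(all ⊤)  OUT=(all ⊤)
  B1:  IN=(all ⊤)  OUT={b:-3, e:0; rest ⊤}
  B2:  IN={b:-3, e:0; rest ⊤}  OUT={b:-3, e:6; rest ⊤}
  B3:  IN={b:-3; rest ⊤}  OUT={b:-3, c:0, d:-3; rest ⊤}
  B4:  IN={b:-3, c:0, d:-3; rest ⊤}  OUT={b:-3, c:0; rest ⊤}
  B5:  IN={b:-3, c:0; rest ⊤}  OUT={b:-3, c:0; rest ⊤}
  B6:  IN={b:-3, c:0; rest ⊤}  OUT={a:9, b:-3, c:0; rest ⊤}
  B7:  IN={a:9, b:-3, c:0; rest ⊤}  OUT={a:-1, b:-3; rest ⊤}
  B8:  IN={b:-3; rest ⊤}  OUT={b:-3, c:4; rest ⊤}

Merge at B2: IN[B2] = OUT[B1] = {a: ⊤, b: -3, c: ⊤, d: ⊤, e: 0, f: ⊤}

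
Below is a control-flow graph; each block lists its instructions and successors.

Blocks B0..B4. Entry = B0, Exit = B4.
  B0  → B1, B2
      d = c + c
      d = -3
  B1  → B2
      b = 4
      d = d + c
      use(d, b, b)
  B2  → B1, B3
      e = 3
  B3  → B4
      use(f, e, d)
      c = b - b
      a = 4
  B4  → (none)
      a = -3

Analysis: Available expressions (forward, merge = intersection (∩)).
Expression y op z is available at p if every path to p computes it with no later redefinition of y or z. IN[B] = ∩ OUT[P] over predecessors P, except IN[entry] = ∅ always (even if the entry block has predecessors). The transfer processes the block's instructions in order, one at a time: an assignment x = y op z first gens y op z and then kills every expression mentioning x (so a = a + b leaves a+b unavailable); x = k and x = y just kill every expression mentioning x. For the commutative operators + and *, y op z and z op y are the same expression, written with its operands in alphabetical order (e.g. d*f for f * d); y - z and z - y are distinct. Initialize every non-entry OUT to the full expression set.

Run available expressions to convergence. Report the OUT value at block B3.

Answer: {b-b}

Derivation:
Fixpoint table:
  B0: | IN={} | OUT={c+c}
  B1: | IN={c+c} | OUT={c+c}
  B2: | IN={c+c} | OUT={c+c}
  B3: | IN={c+c} | OUT={b-b}
  B4: | IN={b-b} | OUT={b-b}

Merge at B3: IN[B3] = OUT[B2] = {c+c}
Applying B3's transfer function to that IN value gives OUT[B3] (row B3 above).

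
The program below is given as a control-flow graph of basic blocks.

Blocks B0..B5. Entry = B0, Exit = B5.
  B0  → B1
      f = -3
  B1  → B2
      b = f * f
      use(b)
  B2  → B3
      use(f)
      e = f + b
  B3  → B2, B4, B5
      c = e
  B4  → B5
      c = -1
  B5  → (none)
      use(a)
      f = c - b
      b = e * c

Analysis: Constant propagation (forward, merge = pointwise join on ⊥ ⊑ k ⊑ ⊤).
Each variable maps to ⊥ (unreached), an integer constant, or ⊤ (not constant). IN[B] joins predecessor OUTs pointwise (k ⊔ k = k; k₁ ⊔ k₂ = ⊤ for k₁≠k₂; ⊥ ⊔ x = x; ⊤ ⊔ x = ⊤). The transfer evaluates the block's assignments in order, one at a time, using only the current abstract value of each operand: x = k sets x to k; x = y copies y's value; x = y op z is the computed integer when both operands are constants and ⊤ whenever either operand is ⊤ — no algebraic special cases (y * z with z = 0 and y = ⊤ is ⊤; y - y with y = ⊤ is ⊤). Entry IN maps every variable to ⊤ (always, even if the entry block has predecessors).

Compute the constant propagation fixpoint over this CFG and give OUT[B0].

Converged values:
  B0: | IN=(all ⊤) | OUT={f:-3; rest ⊤}
  B1: | IN={f:-3; rest ⊤} | OUT={b:9, f:-3; rest ⊤}
  B2: | IN={b:9, f:-3; rest ⊤} | OUT={b:9, e:6, f:-3; rest ⊤}
  B3: | IN={b:9, e:6, f:-3; rest ⊤} | OUT={b:9, c:6, e:6, f:-3; rest ⊤}
  B4: | IN={b:9, c:6, e:6, f:-3; rest ⊤} | OUT={b:9, c:-1, e:6, f:-3; rest ⊤}
  B5: | IN={b:9, e:6, f:-3; rest ⊤} | OUT={e:6; rest ⊤}

B0 is the boundary node: IN[B0] = {a: ⊤, b: ⊤, c: ⊤, d: ⊤, e: ⊤, f: ⊤}
Applying B0's transfer function to that IN value gives OUT[B0] (row B0 above).

Answer: {a: ⊤, b: ⊤, c: ⊤, d: ⊤, e: ⊤, f: -3}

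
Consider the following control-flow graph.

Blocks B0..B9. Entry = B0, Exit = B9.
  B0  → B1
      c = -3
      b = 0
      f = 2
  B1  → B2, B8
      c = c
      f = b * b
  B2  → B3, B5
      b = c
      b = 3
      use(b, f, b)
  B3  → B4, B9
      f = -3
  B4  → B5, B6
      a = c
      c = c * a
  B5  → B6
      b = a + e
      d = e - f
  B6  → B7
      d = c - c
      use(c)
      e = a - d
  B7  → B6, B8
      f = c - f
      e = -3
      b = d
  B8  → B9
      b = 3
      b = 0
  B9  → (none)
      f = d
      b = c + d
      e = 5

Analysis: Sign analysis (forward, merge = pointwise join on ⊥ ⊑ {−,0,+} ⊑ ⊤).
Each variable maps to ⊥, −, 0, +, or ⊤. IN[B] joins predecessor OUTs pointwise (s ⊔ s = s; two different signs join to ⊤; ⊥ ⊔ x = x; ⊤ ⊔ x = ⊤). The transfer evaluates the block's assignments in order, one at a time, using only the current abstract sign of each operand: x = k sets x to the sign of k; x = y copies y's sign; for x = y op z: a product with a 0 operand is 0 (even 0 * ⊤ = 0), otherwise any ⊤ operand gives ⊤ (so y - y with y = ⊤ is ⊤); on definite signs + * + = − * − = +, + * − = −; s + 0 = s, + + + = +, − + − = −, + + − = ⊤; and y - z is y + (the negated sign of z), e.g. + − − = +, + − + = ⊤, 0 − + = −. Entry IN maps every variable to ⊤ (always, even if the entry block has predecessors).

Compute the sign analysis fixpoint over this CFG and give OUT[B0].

Per-block solution:
  B0:   IN=(all ⊤)   OUT={b:0, c:-, f:+; rest ⊤}
  B1:   IN={b:0, c:-, f:+; rest ⊤}   OUT={b:0, c:-, f:0; rest ⊤}
  B2:   IN={b:0, c:-, f:0; rest ⊤}   OUT={b:+, c:-, f:0; rest ⊤}
  B3:   IN={b:+, c:-, f:0; rest ⊤}   OUT={b:+, c:-, f:-; rest ⊤}
  B4:   IN={b:+, c:-, f:-; rest ⊤}   OUT={a:-, b:+, c:+, f:-; rest ⊤}
  B5:   IN={b:+; rest ⊤}   OUT=(all ⊤)
  B6:   IN=(all ⊤)   OUT=(all ⊤)
  B7:   IN=(all ⊤)   OUT={e:-; rest ⊤}
  B8:   IN=(all ⊤)   OUT={b:0; rest ⊤}
  B9:   IN=(all ⊤)   OUT={e:+; rest ⊤}

B0 is the boundary node: IN[B0] = {a: ⊤, b: ⊤, c: ⊤, d: ⊤, e: ⊤, f: ⊤}
Applying B0's transfer function to that IN value gives OUT[B0] (row B0 above).

Answer: {a: ⊤, b: 0, c: -, d: ⊤, e: ⊤, f: +}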